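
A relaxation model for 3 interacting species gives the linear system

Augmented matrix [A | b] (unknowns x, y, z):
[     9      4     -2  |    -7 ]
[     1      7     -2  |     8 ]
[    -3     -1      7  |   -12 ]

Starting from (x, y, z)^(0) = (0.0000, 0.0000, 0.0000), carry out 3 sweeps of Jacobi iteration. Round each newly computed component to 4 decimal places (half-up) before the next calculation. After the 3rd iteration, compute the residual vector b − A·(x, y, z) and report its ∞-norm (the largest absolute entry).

Iteration 1:
  x = (-7 - (4)·0.0000 - (-2)·0.0000) / (9) = -0.7778
  y = (8 - (1)·0.0000 - (-2)·0.0000) / (7) = 1.1429
  z = (-12 - (-3)·0.0000 - (-1)·0.0000) / (7) = -1.7143
Iteration 2:
  x = (-7 - (4)·1.1429 - (-2)·-1.7143) / (9) = -1.6667
  y = (8 - (1)·-0.7778 - (-2)·-1.7143) / (7) = 0.7642
  z = (-12 - (-3)·-0.7778 - (-1)·1.1429) / (7) = -1.8844
Iteration 3:
  x = (-7 - (4)·0.7642 - (-2)·-1.8844) / (9) = -1.5362
  y = (8 - (1)·-1.6667 - (-2)·-1.8844) / (7) = 0.8426
  z = (-12 - (-3)·-1.6667 - (-1)·0.7642) / (7) = -2.3194
Residual b − A·x = (-1.1834, -1.0008, 0.4698); ∞-norm = 1.1834

1.1834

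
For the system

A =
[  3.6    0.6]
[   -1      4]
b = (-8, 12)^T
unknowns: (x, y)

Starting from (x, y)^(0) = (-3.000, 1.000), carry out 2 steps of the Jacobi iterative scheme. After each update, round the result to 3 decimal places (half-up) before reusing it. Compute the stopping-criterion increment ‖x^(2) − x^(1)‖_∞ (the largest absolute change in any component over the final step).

0.208

Iteration 1:
  x = (-8 - (0.6)·1.000) / (3.6) = -2.389
  y = (12 - (-1)·-3.000) / (4) = 2.250
Iteration 2:
  x = (-8 - (0.6)·2.250) / (3.6) = -2.597
  y = (12 - (-1)·-2.389) / (4) = 2.403
Change: (-0.208, 0.153) → max |·| = 0.208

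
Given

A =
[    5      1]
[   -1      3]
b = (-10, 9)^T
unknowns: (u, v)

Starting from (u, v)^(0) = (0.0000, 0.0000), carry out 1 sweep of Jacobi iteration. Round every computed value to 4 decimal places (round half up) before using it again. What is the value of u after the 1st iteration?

-2.0000

Iteration 1:
  u = (-10 - (1)·0.0000) / (5) = -2.0000
  v = (9 - (-1)·0.0000) / (3) = 3.0000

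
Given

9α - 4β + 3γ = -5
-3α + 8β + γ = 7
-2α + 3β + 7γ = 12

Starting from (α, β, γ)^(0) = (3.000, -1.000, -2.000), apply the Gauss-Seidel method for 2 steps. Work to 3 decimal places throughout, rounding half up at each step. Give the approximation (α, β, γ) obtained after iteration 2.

Iteration 1:
  α = (-5 - (-4)·-1.000 - (3)·-2.000) / (9) = -0.333
  β = (7 - (-3)·-0.333 - (1)·-2.000) / (8) = 1.000
  γ = (12 - (-2)·-0.333 - (3)·1.000) / (7) = 1.191
Iteration 2:
  α = (-5 - (-4)·1.000 - (3)·1.191) / (9) = -0.508
  β = (7 - (-3)·-0.508 - (1)·1.191) / (8) = 0.536
  γ = (12 - (-2)·-0.508 - (3)·0.536) / (7) = 1.339

(-0.508, 0.536, 1.339)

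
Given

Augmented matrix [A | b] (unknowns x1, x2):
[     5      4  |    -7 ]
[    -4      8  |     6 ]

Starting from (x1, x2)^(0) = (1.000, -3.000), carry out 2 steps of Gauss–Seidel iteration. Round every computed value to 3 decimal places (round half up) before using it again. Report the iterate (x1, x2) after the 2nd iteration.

(-2.400, -0.450)

Iteration 1:
  x1 = (-7 - (4)·-3.000) / (5) = 1.000
  x2 = (6 - (-4)·1.000) / (8) = 1.250
Iteration 2:
  x1 = (-7 - (4)·1.250) / (5) = -2.400
  x2 = (6 - (-4)·-2.400) / (8) = -0.450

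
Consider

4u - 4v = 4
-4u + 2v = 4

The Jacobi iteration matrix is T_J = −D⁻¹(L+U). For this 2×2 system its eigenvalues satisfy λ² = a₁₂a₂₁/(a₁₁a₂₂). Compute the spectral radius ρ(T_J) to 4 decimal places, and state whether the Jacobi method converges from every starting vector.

a₁₂a₂₁/(a₁₁a₂₂) = (-4)·(-4) / ((4)·(2)) = 2.000000
ρ = √|2.000000| = √2.000000 = 1.4142
ρ > 1, so Jacobi diverges

1.4142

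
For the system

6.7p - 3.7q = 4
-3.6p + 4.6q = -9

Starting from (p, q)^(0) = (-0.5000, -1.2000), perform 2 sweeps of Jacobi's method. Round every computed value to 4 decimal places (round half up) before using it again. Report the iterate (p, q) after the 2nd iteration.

(-0.6995, -2.0079)

Iteration 1:
  p = (4 - (-3.7)·-1.2000) / (6.7) = -0.0657
  q = (-9 - (-3.6)·-0.5000) / (4.6) = -2.3478
Iteration 2:
  p = (4 - (-3.7)·-2.3478) / (6.7) = -0.6995
  q = (-9 - (-3.6)·-0.0657) / (4.6) = -2.0079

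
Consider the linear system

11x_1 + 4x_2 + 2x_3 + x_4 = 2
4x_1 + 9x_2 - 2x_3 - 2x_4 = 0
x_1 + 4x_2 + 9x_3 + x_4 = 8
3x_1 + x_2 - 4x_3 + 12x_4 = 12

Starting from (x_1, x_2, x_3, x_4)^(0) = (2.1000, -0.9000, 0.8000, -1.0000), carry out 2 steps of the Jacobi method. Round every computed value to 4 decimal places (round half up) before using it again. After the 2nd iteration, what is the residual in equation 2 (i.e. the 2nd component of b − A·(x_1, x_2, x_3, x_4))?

1.9248

Iteration 1:
  x_1 = (2 - (4)·-0.9000 - (2)·0.8000 - (1)·-1.0000) / (11) = 0.4545
  x_2 = (0 - (4)·2.1000 - (-2)·0.8000 - (-2)·-1.0000) / (9) = -0.9778
  x_3 = (8 - (1)·2.1000 - (4)·-0.9000 - (1)·-1.0000) / (9) = 1.1667
  x_4 = (12 - (3)·2.1000 - (1)·-0.9000 - (-4)·0.8000) / (12) = 0.8167
Iteration 2:
  x_1 = (2 - (4)·-0.9778 - (2)·1.1667 - (1)·0.8167) / (11) = 0.2510
  x_2 = (0 - (4)·0.4545 - (-2)·1.1667 - (-2)·0.8167) / (9) = 0.2388
  x_3 = (8 - (1)·0.4545 - (4)·-0.9778 - (1)·0.8167) / (9) = 1.1822
  x_4 = (12 - (3)·0.4545 - (1)·-0.9778 - (-4)·1.1667) / (12) = 1.3568
Residual b − A·x = (-5.4374, 1.9248, -5.2028, -0.5446)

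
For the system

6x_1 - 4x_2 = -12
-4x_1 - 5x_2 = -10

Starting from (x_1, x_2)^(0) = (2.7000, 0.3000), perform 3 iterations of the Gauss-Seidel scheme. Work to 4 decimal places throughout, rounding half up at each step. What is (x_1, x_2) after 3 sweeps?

Iteration 1:
  x_1 = (-12 - (-4)·0.3000) / (6) = -1.8000
  x_2 = (-10 - (-4)·-1.8000) / (-5) = 3.4400
Iteration 2:
  x_1 = (-12 - (-4)·3.4400) / (6) = 0.2933
  x_2 = (-10 - (-4)·0.2933) / (-5) = 1.7654
Iteration 3:
  x_1 = (-12 - (-4)·1.7654) / (6) = -0.8231
  x_2 = (-10 - (-4)·-0.8231) / (-5) = 2.6585

(-0.8231, 2.6585)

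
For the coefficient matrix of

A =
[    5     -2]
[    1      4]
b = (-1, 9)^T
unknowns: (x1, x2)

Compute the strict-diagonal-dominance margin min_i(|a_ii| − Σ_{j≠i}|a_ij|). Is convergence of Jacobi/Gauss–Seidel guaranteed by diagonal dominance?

3

row 1: |5| − (2) = 3
row 2: |4| − (1) = 3
minimum over rows = 3 → strictly diagonally dominant (convergence guaranteed)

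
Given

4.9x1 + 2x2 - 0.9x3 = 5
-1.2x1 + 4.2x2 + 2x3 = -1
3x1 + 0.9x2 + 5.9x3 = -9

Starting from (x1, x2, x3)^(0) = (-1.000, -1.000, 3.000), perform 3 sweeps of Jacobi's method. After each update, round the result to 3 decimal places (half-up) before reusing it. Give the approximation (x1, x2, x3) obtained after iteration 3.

(0.308, 1.299, -2.481)

Iteration 1:
  x1 = (5 - (2)·-1.000 - (-0.9)·3.000) / (4.9) = 1.980
  x2 = (-1 - (-1.2)·-1.000 - (2)·3.000) / (4.2) = -1.952
  x3 = (-9 - (3)·-1.000 - (0.9)·-1.000) / (5.9) = -0.864
Iteration 2:
  x1 = (5 - (2)·-1.952 - (-0.9)·-0.864) / (4.9) = 1.658
  x2 = (-1 - (-1.2)·1.980 - (2)·-0.864) / (4.2) = 0.739
  x3 = (-9 - (3)·1.980 - (0.9)·-1.952) / (5.9) = -2.234
Iteration 3:
  x1 = (5 - (2)·0.739 - (-0.9)·-2.234) / (4.9) = 0.308
  x2 = (-1 - (-1.2)·1.658 - (2)·-2.234) / (4.2) = 1.299
  x3 = (-9 - (3)·1.658 - (0.9)·0.739) / (5.9) = -2.481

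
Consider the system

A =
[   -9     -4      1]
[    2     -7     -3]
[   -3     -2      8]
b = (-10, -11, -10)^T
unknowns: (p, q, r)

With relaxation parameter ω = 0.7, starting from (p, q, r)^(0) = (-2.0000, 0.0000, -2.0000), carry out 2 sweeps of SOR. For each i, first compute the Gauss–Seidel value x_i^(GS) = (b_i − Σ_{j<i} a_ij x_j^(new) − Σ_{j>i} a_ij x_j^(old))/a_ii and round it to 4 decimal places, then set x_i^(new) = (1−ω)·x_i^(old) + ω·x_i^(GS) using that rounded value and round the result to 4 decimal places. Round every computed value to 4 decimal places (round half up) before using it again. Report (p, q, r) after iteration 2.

Iteration 1:
  p: GS value = (-10 - (-4)·0.0000 - (1)·-2.0000) / (-9) = 0.8889;  p ← (1−ω)·-2.0000 + ω·0.8889 = 0.0222
  q: GS value = (-11 - (2)·0.0222 - (-3)·-2.0000) / (-7) = 2.4349;  q ← (1−ω)·0.0000 + ω·2.4349 = 1.7044
  r: GS value = (-10 - (-3)·0.0222 - (-2)·1.7044) / (8) = -0.8156;  r ← (1−ω)·-2.0000 + ω·-0.8156 = -1.1709
Iteration 2:
  p: GS value = (-10 - (-4)·1.7044 - (1)·-1.1709) / (-9) = 0.2235;  p ← (1−ω)·0.0222 + ω·0.2235 = 0.1631
  q: GS value = (-11 - (2)·0.1631 - (-3)·-1.1709) / (-7) = 2.1198;  q ← (1−ω)·1.7044 + ω·2.1198 = 1.9952
  r: GS value = (-10 - (-3)·0.1631 - (-2)·1.9952) / (8) = -0.6900;  r ← (1−ω)·-1.1709 + ω·-0.6900 = -0.8343

(0.1631, 1.9952, -0.8343)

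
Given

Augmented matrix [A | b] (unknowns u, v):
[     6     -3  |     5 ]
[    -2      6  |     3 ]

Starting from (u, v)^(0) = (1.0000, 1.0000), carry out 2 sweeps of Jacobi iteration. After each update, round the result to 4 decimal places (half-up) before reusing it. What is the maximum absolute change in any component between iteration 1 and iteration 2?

Iteration 1:
  u = (5 - (-3)·1.0000) / (6) = 1.3333
  v = (3 - (-2)·1.0000) / (6) = 0.8333
Iteration 2:
  u = (5 - (-3)·0.8333) / (6) = 1.2500
  v = (3 - (-2)·1.3333) / (6) = 0.9444
Change: (-0.0833, 0.1111) → max |·| = 0.1111

0.1111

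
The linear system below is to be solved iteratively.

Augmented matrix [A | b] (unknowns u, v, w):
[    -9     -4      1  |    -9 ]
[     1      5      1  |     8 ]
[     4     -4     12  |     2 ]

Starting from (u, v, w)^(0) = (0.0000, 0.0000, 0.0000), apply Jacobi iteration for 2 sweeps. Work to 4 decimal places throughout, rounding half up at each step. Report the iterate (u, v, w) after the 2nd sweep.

(0.3074, 1.3667, 0.3667)

Iteration 1:
  u = (-9 - (-4)·0.0000 - (1)·0.0000) / (-9) = 1.0000
  v = (8 - (1)·0.0000 - (1)·0.0000) / (5) = 1.6000
  w = (2 - (4)·0.0000 - (-4)·0.0000) / (12) = 0.1667
Iteration 2:
  u = (-9 - (-4)·1.6000 - (1)·0.1667) / (-9) = 0.3074
  v = (8 - (1)·1.0000 - (1)·0.1667) / (5) = 1.3667
  w = (2 - (4)·1.0000 - (-4)·1.6000) / (12) = 0.3667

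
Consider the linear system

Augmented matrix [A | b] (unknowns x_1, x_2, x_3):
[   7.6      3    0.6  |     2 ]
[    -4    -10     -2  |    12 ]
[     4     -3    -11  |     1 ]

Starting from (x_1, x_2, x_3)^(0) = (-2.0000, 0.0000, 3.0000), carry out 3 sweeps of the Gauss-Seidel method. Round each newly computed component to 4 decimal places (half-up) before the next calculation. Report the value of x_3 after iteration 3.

0.6828

Iteration 1:
  x_1 = (2 - (3)·0.0000 - (0.6)·3.0000) / (7.6) = 0.0263
  x_2 = (12 - (-4)·0.0263 - (-2)·3.0000) / (-10) = -1.8105
  x_3 = (1 - (4)·0.0263 - (-3)·-1.8105) / (-11) = 0.4124
Iteration 2:
  x_1 = (2 - (3)·-1.8105 - (0.6)·0.4124) / (7.6) = 0.9453
  x_2 = (12 - (-4)·0.9453 - (-2)·0.4124) / (-10) = -1.6606
  x_3 = (1 - (4)·0.9453 - (-3)·-1.6606) / (-11) = 0.7057
Iteration 3:
  x_1 = (2 - (3)·-1.6606 - (0.6)·0.7057) / (7.6) = 0.8629
  x_2 = (12 - (-4)·0.8629 - (-2)·0.7057) / (-10) = -1.6863
  x_3 = (1 - (4)·0.8629 - (-3)·-1.6863) / (-11) = 0.6828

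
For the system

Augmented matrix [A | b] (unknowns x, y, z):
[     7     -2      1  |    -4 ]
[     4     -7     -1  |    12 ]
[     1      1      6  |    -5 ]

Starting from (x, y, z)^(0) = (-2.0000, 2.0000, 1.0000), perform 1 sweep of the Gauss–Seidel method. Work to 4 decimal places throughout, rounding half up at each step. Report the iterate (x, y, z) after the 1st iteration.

Iteration 1:
  x = (-4 - (-2)·2.0000 - (1)·1.0000) / (7) = -0.1429
  y = (12 - (4)·-0.1429 - (-1)·1.0000) / (-7) = -1.9388
  z = (-5 - (1)·-0.1429 - (1)·-1.9388) / (6) = -0.4864

(-0.1429, -1.9388, -0.4864)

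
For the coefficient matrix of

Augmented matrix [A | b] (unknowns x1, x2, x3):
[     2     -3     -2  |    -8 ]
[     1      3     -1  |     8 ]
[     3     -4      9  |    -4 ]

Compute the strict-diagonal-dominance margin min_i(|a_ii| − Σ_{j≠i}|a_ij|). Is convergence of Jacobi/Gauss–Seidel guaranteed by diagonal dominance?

row 1: |2| − (3+2) = -3
row 2: |3| − (1+1) = 1
row 3: |9| − (3+4) = 2
minimum over rows = -3 → not strictly diagonally dominant

-3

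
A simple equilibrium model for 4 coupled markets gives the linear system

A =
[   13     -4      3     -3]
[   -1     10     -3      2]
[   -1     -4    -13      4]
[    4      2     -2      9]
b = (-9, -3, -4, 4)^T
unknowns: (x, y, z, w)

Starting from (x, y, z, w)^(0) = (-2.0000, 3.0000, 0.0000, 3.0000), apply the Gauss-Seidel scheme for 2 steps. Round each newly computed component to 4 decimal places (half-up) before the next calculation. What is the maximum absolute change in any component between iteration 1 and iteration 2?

Iteration 1:
  x = (-9 - (-4)·3.0000 - (3)·0.0000 - (-3)·3.0000) / (13) = 0.9231
  y = (-3 - (-1)·0.9231 - (-3)·0.0000 - (2)·3.0000) / (10) = -0.8077
  z = (-4 - (-1)·0.9231 - (-4)·-0.8077 - (4)·3.0000) / (-13) = 1.4083
  w = (4 - (4)·0.9231 - (2)·-0.8077 - (-2)·1.4083) / (9) = 0.5266
Iteration 2:
  x = (-9 - (-4)·-0.8077 - (3)·1.4083 - (-3)·0.5266) / (13) = -1.1443
  y = (-3 - (-1)·-1.1443 - (-3)·1.4083 - (2)·0.5266) / (10) = -0.0973
  z = (-4 - (-1)·-1.1443 - (-4)·-0.0973 - (4)·0.5266) / (-13) = 0.5877
  w = (4 - (4)·-1.1443 - (2)·-0.0973 - (-2)·0.5877) / (9) = 1.1052
Change: (-2.0674, 0.7104, -0.8206, 0.5786) → max |·| = 2.0674

2.0674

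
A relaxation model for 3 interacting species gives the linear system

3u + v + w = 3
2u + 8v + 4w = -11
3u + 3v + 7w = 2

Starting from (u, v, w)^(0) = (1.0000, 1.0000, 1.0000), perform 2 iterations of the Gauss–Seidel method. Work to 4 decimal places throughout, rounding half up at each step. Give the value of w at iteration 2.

0.6594

Iteration 1:
  u = (3 - (1)·1.0000 - (1)·1.0000) / (3) = 0.3333
  v = (-11 - (2)·0.3333 - (4)·1.0000) / (8) = -1.9583
  w = (2 - (3)·0.3333 - (3)·-1.9583) / (7) = 0.9821
Iteration 2:
  u = (3 - (1)·-1.9583 - (1)·0.9821) / (3) = 1.3254
  v = (-11 - (2)·1.3254 - (4)·0.9821) / (8) = -2.1974
  w = (2 - (3)·1.3254 - (3)·-2.1974) / (7) = 0.6594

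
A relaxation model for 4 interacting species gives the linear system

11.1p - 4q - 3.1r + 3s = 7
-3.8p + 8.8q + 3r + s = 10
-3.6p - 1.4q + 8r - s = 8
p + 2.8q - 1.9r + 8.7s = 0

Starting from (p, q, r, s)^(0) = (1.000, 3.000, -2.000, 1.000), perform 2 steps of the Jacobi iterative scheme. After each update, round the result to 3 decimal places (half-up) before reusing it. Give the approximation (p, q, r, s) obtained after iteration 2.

(2.397, 0.974, 1.582, -0.330)

Iteration 1:
  p = (7 - (-4)·3.000 - (-3.1)·-2.000 - (3)·1.000) / (11.1) = 0.883
  q = (10 - (-3.8)·1.000 - (3)·-2.000 - (1)·1.000) / (8.8) = 2.136
  r = (8 - (-3.6)·1.000 - (-1.4)·3.000 - (-1)·1.000) / (8) = 2.100
  s = (0 - (1)·1.000 - (2.8)·3.000 - (-1.9)·-2.000) / (8.7) = -1.517
Iteration 2:
  p = (7 - (-4)·2.136 - (-3.1)·2.100 - (3)·-1.517) / (11.1) = 2.397
  q = (10 - (-3.8)·0.883 - (3)·2.100 - (1)·-1.517) / (8.8) = 0.974
  r = (8 - (-3.6)·0.883 - (-1.4)·2.136 - (-1)·-1.517) / (8) = 1.582
  s = (0 - (1)·0.883 - (2.8)·2.136 - (-1.9)·2.100) / (8.7) = -0.330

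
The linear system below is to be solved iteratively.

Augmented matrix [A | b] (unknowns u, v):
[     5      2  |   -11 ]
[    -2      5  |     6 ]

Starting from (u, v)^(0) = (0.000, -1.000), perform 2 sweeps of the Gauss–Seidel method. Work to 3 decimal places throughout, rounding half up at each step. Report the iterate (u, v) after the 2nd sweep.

(-2.392, 0.243)

Iteration 1:
  u = (-11 - (2)·-1.000) / (5) = -1.800
  v = (6 - (-2)·-1.800) / (5) = 0.480
Iteration 2:
  u = (-11 - (2)·0.480) / (5) = -2.392
  v = (6 - (-2)·-2.392) / (5) = 0.243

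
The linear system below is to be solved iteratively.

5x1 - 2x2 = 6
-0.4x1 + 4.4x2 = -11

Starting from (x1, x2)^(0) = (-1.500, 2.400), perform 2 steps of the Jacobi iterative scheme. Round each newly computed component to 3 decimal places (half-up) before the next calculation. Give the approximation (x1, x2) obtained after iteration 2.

(0.146, -2.304)

Iteration 1:
  x1 = (6 - (-2)·2.400) / (5) = 2.160
  x2 = (-11 - (-0.4)·-1.500) / (4.4) = -2.636
Iteration 2:
  x1 = (6 - (-2)·-2.636) / (5) = 0.146
  x2 = (-11 - (-0.4)·2.160) / (4.4) = -2.304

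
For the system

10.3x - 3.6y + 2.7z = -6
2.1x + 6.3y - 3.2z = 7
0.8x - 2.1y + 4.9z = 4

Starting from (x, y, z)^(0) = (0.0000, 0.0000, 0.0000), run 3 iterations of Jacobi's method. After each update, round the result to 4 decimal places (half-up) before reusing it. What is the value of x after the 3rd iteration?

Iteration 1:
  x = (-6 - (-3.6)·0.0000 - (2.7)·0.0000) / (10.3) = -0.5825
  y = (7 - (2.1)·0.0000 - (-3.2)·0.0000) / (6.3) = 1.1111
  z = (4 - (0.8)·0.0000 - (-2.1)·0.0000) / (4.9) = 0.8163
Iteration 2:
  x = (-6 - (-3.6)·1.1111 - (2.7)·0.8163) / (10.3) = -0.4082
  y = (7 - (2.1)·-0.5825 - (-3.2)·0.8163) / (6.3) = 1.7199
  z = (4 - (0.8)·-0.5825 - (-2.1)·1.1111) / (4.9) = 1.3876
Iteration 3:
  x = (-6 - (-3.6)·1.7199 - (2.7)·1.3876) / (10.3) = -0.3451
  y = (7 - (2.1)·-0.4082 - (-3.2)·1.3876) / (6.3) = 1.9520
  z = (4 - (0.8)·-0.4082 - (-2.1)·1.7199) / (4.9) = 1.6201

-0.3451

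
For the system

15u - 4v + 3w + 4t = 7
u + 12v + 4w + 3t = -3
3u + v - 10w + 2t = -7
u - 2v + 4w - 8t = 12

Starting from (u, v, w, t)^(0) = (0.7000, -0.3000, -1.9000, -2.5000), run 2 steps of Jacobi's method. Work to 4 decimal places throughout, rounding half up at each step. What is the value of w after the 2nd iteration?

Iteration 1:
  u = (7 - (-4)·-0.3000 - (3)·-1.9000 - (4)·-2.5000) / (15) = 1.4333
  v = (-3 - (1)·0.7000 - (4)·-1.9000 - (3)·-2.5000) / (12) = 0.9500
  w = (-7 - (3)·0.7000 - (1)·-0.3000 - (2)·-2.5000) / (-10) = 0.3800
  t = (12 - (1)·0.7000 - (-2)·-0.3000 - (4)·-1.9000) / (-8) = -2.2875
Iteration 2:
  u = (7 - (-4)·0.9500 - (3)·0.3800 - (4)·-2.2875) / (15) = 1.2540
  v = (-3 - (1)·1.4333 - (4)·0.3800 - (3)·-2.2875) / (12) = 0.0758
  w = (-7 - (3)·1.4333 - (1)·0.9500 - (2)·-2.2875) / (-10) = 0.7675
  t = (12 - (1)·1.4333 - (-2)·0.9500 - (4)·0.3800) / (-8) = -1.3683

0.7675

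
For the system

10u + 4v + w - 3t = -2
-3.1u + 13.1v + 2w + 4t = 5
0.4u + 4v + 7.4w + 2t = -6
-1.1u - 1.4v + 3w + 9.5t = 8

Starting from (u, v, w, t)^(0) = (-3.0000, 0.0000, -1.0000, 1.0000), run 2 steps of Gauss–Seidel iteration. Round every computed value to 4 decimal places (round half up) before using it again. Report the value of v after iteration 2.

0.2229

Iteration 1:
  u = (-2 - (4)·0.0000 - (1)·-1.0000 - (-3)·1.0000) / (10) = 0.2000
  v = (5 - (-3.1)·0.2000 - (2)·-1.0000 - (4)·1.0000) / (13.1) = 0.2763
  w = (-6 - (0.4)·0.2000 - (4)·0.2763 - (2)·1.0000) / (7.4) = -1.2412
  t = (8 - (-1.1)·0.2000 - (-1.4)·0.2763 - (3)·-1.2412) / (9.5) = 1.2979
Iteration 2:
  u = (-2 - (4)·0.2763 - (1)·-1.2412 - (-3)·1.2979) / (10) = 0.2030
  v = (5 - (-3.1)·0.2030 - (2)·-1.2412 - (4)·1.2979) / (13.1) = 0.2229
  w = (-6 - (0.4)·0.2030 - (4)·0.2229 - (2)·1.2979) / (7.4) = -1.2931
  t = (8 - (-1.1)·0.2030 - (-1.4)·0.2229 - (3)·-1.2931) / (9.5) = 1.3068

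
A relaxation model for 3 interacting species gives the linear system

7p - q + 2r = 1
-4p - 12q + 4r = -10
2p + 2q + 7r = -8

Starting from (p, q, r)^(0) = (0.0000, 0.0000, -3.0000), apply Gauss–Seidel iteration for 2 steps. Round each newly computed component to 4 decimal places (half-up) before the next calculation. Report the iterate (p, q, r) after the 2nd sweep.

(0.4388, 0.2585, -1.3421)

Iteration 1:
  p = (1 - (-1)·0.0000 - (2)·-3.0000) / (7) = 1.0000
  q = (-10 - (-4)·1.0000 - (4)·-3.0000) / (-12) = -0.5000
  r = (-8 - (2)·1.0000 - (2)·-0.5000) / (7) = -1.2857
Iteration 2:
  p = (1 - (-1)·-0.5000 - (2)·-1.2857) / (7) = 0.4388
  q = (-10 - (-4)·0.4388 - (4)·-1.2857) / (-12) = 0.2585
  r = (-8 - (2)·0.4388 - (2)·0.2585) / (7) = -1.3421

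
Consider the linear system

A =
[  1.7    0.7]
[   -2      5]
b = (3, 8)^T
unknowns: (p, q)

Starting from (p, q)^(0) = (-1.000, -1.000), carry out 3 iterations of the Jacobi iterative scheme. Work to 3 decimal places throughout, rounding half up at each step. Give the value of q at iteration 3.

2.108

Iteration 1:
  p = (3 - (0.7)·-1.000) / (1.7) = 2.176
  q = (8 - (-2)·-1.000) / (5) = 1.200
Iteration 2:
  p = (3 - (0.7)·1.200) / (1.7) = 1.271
  q = (8 - (-2)·2.176) / (5) = 2.470
Iteration 3:
  p = (3 - (0.7)·2.470) / (1.7) = 0.748
  q = (8 - (-2)·1.271) / (5) = 2.108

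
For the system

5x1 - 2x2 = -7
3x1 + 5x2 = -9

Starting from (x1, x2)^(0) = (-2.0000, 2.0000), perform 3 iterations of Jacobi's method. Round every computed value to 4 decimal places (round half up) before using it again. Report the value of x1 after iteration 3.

Iteration 1:
  x1 = (-7 - (-2)·2.0000) / (5) = -0.6000
  x2 = (-9 - (3)·-2.0000) / (5) = -0.6000
Iteration 2:
  x1 = (-7 - (-2)·-0.6000) / (5) = -1.6400
  x2 = (-9 - (3)·-0.6000) / (5) = -1.4400
Iteration 3:
  x1 = (-7 - (-2)·-1.4400) / (5) = -1.9760
  x2 = (-9 - (3)·-1.6400) / (5) = -0.8160

-1.9760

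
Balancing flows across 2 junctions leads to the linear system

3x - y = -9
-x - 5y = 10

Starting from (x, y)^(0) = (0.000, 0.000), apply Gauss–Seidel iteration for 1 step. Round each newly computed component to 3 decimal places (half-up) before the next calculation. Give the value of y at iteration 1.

Iteration 1:
  x = (-9 - (-1)·0.000) / (3) = -3.000
  y = (10 - (-1)·-3.000) / (-5) = -1.400

-1.400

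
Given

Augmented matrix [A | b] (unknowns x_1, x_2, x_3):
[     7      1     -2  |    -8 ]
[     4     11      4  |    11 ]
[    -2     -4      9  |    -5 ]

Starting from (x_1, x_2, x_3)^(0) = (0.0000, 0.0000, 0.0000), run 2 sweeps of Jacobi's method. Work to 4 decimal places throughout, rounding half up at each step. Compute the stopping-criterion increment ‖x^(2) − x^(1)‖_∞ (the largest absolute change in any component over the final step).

0.6176

Iteration 1:
  x_1 = (-8 - (1)·0.0000 - (-2)·0.0000) / (7) = -1.1429
  x_2 = (11 - (4)·0.0000 - (4)·0.0000) / (11) = 1.0000
  x_3 = (-5 - (-2)·0.0000 - (-4)·0.0000) / (9) = -0.5556
Iteration 2:
  x_1 = (-8 - (1)·1.0000 - (-2)·-0.5556) / (7) = -1.4445
  x_2 = (11 - (4)·-1.1429 - (4)·-0.5556) / (11) = 1.6176
  x_3 = (-5 - (-2)·-1.1429 - (-4)·1.0000) / (9) = -0.3651
Change: (-0.3016, 0.6176, 0.1905) → max |·| = 0.6176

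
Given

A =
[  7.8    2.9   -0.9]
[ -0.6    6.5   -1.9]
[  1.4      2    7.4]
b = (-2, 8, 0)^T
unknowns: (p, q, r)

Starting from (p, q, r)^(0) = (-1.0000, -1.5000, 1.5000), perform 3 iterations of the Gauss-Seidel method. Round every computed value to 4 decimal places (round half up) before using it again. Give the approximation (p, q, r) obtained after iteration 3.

(-0.6308, 1.1480, -0.1909)

Iteration 1:
  p = (-2 - (2.9)·-1.5000 - (-0.9)·1.5000) / (7.8) = 0.4744
  q = (8 - (-0.6)·0.4744 - (-1.9)·1.5000) / (6.5) = 1.7130
  r = (0 - (1.4)·0.4744 - (2)·1.7130) / (7.4) = -0.5527
Iteration 2:
  p = (-2 - (2.9)·1.7130 - (-0.9)·-0.5527) / (7.8) = -0.9571
  q = (8 - (-0.6)·-0.9571 - (-1.9)·-0.5527) / (6.5) = 0.9809
  r = (0 - (1.4)·-0.9571 - (2)·0.9809) / (7.4) = -0.0840
Iteration 3:
  p = (-2 - (2.9)·0.9809 - (-0.9)·-0.0840) / (7.8) = -0.6308
  q = (8 - (-0.6)·-0.6308 - (-1.9)·-0.0840) / (6.5) = 1.1480
  r = (0 - (1.4)·-0.6308 - (2)·1.1480) / (7.4) = -0.1909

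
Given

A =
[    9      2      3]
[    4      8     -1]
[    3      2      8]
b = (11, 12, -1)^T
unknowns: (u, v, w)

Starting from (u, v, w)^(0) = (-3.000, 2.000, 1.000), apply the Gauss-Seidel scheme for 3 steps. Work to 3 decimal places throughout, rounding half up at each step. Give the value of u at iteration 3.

Iteration 1:
  u = (11 - (2)·2.000 - (3)·1.000) / (9) = 0.444
  v = (12 - (4)·0.444 - (-1)·1.000) / (8) = 1.403
  w = (-1 - (3)·0.444 - (2)·1.403) / (8) = -0.642
Iteration 2:
  u = (11 - (2)·1.403 - (3)·-0.642) / (9) = 1.124
  v = (12 - (4)·1.124 - (-1)·-0.642) / (8) = 0.858
  w = (-1 - (3)·1.124 - (2)·0.858) / (8) = -0.761
Iteration 3:
  u = (11 - (2)·0.858 - (3)·-0.761) / (9) = 1.285
  v = (12 - (4)·1.285 - (-1)·-0.761) / (8) = 0.762
  w = (-1 - (3)·1.285 - (2)·0.762) / (8) = -0.797

1.285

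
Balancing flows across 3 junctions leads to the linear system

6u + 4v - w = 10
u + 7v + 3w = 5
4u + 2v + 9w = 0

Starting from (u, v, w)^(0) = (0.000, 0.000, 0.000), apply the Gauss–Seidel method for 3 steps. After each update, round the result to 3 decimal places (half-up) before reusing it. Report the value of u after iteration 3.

0.940

Iteration 1:
  u = (10 - (4)·0.000 - (-1)·0.000) / (6) = 1.667
  v = (5 - (1)·1.667 - (3)·0.000) / (7) = 0.476
  w = (0 - (4)·1.667 - (2)·0.476) / (9) = -0.847
Iteration 2:
  u = (10 - (4)·0.476 - (-1)·-0.847) / (6) = 1.208
  v = (5 - (1)·1.208 - (3)·-0.847) / (7) = 0.905
  w = (0 - (4)·1.208 - (2)·0.905) / (9) = -0.738
Iteration 3:
  u = (10 - (4)·0.905 - (-1)·-0.738) / (6) = 0.940
  v = (5 - (1)·0.940 - (3)·-0.738) / (7) = 0.896
  w = (0 - (4)·0.940 - (2)·0.896) / (9) = -0.617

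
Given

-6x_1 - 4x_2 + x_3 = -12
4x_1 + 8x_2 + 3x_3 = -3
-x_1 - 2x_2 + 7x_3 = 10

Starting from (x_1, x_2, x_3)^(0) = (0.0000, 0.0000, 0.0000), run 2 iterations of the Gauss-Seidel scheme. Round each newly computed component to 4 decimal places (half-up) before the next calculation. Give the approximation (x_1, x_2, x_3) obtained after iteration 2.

(3.1369, -2.4390, 1.1798)

Iteration 1:
  x_1 = (-12 - (-4)·0.0000 - (1)·0.0000) / (-6) = 2.0000
  x_2 = (-3 - (4)·2.0000 - (3)·0.0000) / (8) = -1.3750
  x_3 = (10 - (-1)·2.0000 - (-2)·-1.3750) / (7) = 1.3214
Iteration 2:
  x_1 = (-12 - (-4)·-1.3750 - (1)·1.3214) / (-6) = 3.1369
  x_2 = (-3 - (4)·3.1369 - (3)·1.3214) / (8) = -2.4390
  x_3 = (10 - (-1)·3.1369 - (-2)·-2.4390) / (7) = 1.1798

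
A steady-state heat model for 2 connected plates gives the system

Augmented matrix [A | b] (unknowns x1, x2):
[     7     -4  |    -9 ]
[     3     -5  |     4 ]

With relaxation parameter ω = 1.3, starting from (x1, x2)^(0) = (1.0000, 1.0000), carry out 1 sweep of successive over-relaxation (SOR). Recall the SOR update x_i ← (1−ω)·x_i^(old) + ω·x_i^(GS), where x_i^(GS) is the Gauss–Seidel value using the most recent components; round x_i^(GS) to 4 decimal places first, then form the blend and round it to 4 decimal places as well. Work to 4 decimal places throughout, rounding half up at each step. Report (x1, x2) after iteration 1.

(-1.2286, -2.2984)

Iteration 1:
  x1: GS value = (-9 - (-4)·1.0000) / (7) = -0.7143;  x1 ← (1−ω)·1.0000 + ω·-0.7143 = -1.2286
  x2: GS value = (4 - (3)·-1.2286) / (-5) = -1.5372;  x2 ← (1−ω)·1.0000 + ω·-1.5372 = -2.2984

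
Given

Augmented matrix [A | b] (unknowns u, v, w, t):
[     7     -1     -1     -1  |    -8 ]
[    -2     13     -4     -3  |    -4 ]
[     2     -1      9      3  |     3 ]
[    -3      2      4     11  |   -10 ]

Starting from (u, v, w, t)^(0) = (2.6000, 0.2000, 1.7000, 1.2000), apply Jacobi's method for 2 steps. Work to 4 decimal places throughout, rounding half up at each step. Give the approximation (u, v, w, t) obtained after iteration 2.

Iteration 1:
  u = (-8 - (-1)·0.2000 - (-1)·1.7000 - (-1)·1.2000) / (7) = -0.7000
  v = (-4 - (-2)·2.6000 - (-4)·1.7000 - (-3)·1.2000) / (13) = 0.8923
  w = (3 - (2)·2.6000 - (-1)·0.2000 - (3)·1.2000) / (9) = -0.6222
  t = (-10 - (-3)·2.6000 - (2)·0.2000 - (4)·1.7000) / (11) = -0.8545
Iteration 2:
  u = (-8 - (-1)·0.8923 - (-1)·-0.6222 - (-1)·-0.8545) / (7) = -1.2263
  v = (-4 - (-2)·-0.7000 - (-4)·-0.6222 - (-3)·-0.8545) / (13) = -0.8040
  w = (3 - (2)·-0.7000 - (-1)·0.8923 - (3)·-0.8545) / (9) = 0.8729
  t = (-10 - (-3)·-0.7000 - (2)·0.8923 - (4)·-0.6222) / (11) = -1.0360

(-1.2263, -0.8040, 0.8729, -1.0360)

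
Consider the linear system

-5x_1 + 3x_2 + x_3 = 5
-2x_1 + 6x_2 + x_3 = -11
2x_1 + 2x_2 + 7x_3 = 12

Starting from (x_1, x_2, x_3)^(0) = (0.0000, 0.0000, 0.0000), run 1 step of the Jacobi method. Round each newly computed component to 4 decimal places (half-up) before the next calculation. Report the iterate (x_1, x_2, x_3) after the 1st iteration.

(-1.0000, -1.8333, 1.7143)

Iteration 1:
  x_1 = (5 - (3)·0.0000 - (1)·0.0000) / (-5) = -1.0000
  x_2 = (-11 - (-2)·0.0000 - (1)·0.0000) / (6) = -1.8333
  x_3 = (12 - (2)·0.0000 - (2)·0.0000) / (7) = 1.7143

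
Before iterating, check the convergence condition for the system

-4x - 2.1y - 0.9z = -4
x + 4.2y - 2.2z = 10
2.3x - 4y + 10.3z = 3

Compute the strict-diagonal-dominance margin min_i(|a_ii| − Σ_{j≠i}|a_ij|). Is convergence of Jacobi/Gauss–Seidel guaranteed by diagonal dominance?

1

row 1: |-4| − (2.1+0.9) = 1
row 2: |4.2| − (1+2.2) = 1
row 3: |10.3| − (2.3+4) = 4
minimum over rows = 1 → strictly diagonally dominant (convergence guaranteed)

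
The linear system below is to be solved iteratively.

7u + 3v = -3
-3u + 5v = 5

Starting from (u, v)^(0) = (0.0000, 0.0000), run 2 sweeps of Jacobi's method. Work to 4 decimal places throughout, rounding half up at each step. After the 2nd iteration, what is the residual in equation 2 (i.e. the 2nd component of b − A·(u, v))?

-1.2853

Iteration 1:
  u = (-3 - (3)·0.0000) / (7) = -0.4286
  v = (5 - (-3)·0.0000) / (5) = 1.0000
Iteration 2:
  u = (-3 - (3)·1.0000) / (7) = -0.8571
  v = (5 - (-3)·-0.4286) / (5) = 0.7428
Residual b − A·x = (0.7713, -1.2853)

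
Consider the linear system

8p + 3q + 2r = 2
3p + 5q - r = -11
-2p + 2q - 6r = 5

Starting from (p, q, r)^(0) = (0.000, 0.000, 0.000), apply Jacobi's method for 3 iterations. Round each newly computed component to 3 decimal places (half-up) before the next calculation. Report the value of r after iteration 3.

Iteration 1:
  p = (2 - (3)·0.000 - (2)·0.000) / (8) = 0.250
  q = (-11 - (3)·0.000 - (-1)·0.000) / (5) = -2.200
  r = (5 - (-2)·0.000 - (2)·0.000) / (-6) = -0.833
Iteration 2:
  p = (2 - (3)·-2.200 - (2)·-0.833) / (8) = 1.283
  q = (-11 - (3)·0.250 - (-1)·-0.833) / (5) = -2.517
  r = (5 - (-2)·0.250 - (2)·-2.200) / (-6) = -1.650
Iteration 3:
  p = (2 - (3)·-2.517 - (2)·-1.650) / (8) = 1.606
  q = (-11 - (3)·1.283 - (-1)·-1.650) / (5) = -3.300
  r = (5 - (-2)·1.283 - (2)·-2.517) / (-6) = -2.100

-2.100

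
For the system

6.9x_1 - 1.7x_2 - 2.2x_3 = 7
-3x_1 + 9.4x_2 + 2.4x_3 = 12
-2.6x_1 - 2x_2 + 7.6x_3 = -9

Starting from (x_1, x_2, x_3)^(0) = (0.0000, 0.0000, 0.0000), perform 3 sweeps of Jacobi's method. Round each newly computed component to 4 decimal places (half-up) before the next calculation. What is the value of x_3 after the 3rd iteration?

-0.3580

Iteration 1:
  x_1 = (7 - (-1.7)·0.0000 - (-2.2)·0.0000) / (6.9) = 1.0145
  x_2 = (12 - (-3)·0.0000 - (2.4)·0.0000) / (9.4) = 1.2766
  x_3 = (-9 - (-2.6)·0.0000 - (-2)·0.0000) / (7.6) = -1.1842
Iteration 2:
  x_1 = (7 - (-1.7)·1.2766 - (-2.2)·-1.1842) / (6.9) = 0.9514
  x_2 = (12 - (-3)·1.0145 - (2.4)·-1.1842) / (9.4) = 1.9027
  x_3 = (-9 - (-2.6)·1.0145 - (-2)·1.2766) / (7.6) = -0.5012
Iteration 3:
  x_1 = (7 - (-1.7)·1.9027 - (-2.2)·-0.5012) / (6.9) = 1.3235
  x_2 = (12 - (-3)·0.9514 - (2.4)·-0.5012) / (9.4) = 1.7082
  x_3 = (-9 - (-2.6)·0.9514 - (-2)·1.9027) / (7.6) = -0.3580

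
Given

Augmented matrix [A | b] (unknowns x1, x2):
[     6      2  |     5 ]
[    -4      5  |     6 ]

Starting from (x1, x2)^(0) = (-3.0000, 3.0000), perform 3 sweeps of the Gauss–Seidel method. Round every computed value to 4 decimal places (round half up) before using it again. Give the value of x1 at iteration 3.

Iteration 1:
  x1 = (5 - (2)·3.0000) / (6) = -0.1667
  x2 = (6 - (-4)·-0.1667) / (5) = 1.0666
Iteration 2:
  x1 = (5 - (2)·1.0666) / (6) = 0.4778
  x2 = (6 - (-4)·0.4778) / (5) = 1.5822
Iteration 3:
  x1 = (5 - (2)·1.5822) / (6) = 0.3059
  x2 = (6 - (-4)·0.3059) / (5) = 1.4447

0.3059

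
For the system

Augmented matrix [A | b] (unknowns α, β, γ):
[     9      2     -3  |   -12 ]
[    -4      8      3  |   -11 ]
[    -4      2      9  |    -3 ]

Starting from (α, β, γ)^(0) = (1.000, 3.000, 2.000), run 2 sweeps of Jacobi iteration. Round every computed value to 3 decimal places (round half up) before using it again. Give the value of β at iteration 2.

-1.833

Iteration 1:
  α = (-12 - (2)·3.000 - (-3)·2.000) / (9) = -1.333
  β = (-11 - (-4)·1.000 - (3)·2.000) / (8) = -1.625
  γ = (-3 - (-4)·1.000 - (2)·3.000) / (9) = -0.556
Iteration 2:
  α = (-12 - (2)·-1.625 - (-3)·-0.556) / (9) = -1.158
  β = (-11 - (-4)·-1.333 - (3)·-0.556) / (8) = -1.833
  γ = (-3 - (-4)·-1.333 - (2)·-1.625) / (9) = -0.565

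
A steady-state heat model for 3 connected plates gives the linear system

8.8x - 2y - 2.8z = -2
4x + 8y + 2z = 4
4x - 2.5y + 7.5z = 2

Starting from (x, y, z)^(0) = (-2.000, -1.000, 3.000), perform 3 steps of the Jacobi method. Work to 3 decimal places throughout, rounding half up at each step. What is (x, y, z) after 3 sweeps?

Iteration 1:
  x = (-2 - (-2)·-1.000 - (-2.8)·3.000) / (8.8) = 0.500
  y = (4 - (4)·-2.000 - (2)·3.000) / (8) = 0.750
  z = (2 - (4)·-2.000 - (-2.5)·-1.000) / (7.5) = 1.000
Iteration 2:
  x = (-2 - (-2)·0.750 - (-2.8)·1.000) / (8.8) = 0.261
  y = (4 - (4)·0.500 - (2)·1.000) / (8) = 0.000
  z = (2 - (4)·0.500 - (-2.5)·0.750) / (7.5) = 0.250
Iteration 3:
  x = (-2 - (-2)·0.000 - (-2.8)·0.250) / (8.8) = -0.148
  y = (4 - (4)·0.261 - (2)·0.250) / (8) = 0.307
  z = (2 - (4)·0.261 - (-2.5)·0.000) / (7.5) = 0.127

(-0.148, 0.307, 0.127)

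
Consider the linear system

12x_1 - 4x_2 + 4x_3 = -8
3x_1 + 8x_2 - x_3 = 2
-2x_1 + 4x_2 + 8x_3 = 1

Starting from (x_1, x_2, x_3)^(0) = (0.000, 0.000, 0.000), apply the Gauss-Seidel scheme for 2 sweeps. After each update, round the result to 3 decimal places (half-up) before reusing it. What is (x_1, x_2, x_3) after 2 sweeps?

(-0.403, 0.365, -0.158)

Iteration 1:
  x_1 = (-8 - (-4)·0.000 - (4)·0.000) / (12) = -0.667
  x_2 = (2 - (3)·-0.667 - (-1)·0.000) / (8) = 0.500
  x_3 = (1 - (-2)·-0.667 - (4)·0.500) / (8) = -0.292
Iteration 2:
  x_1 = (-8 - (-4)·0.500 - (4)·-0.292) / (12) = -0.403
  x_2 = (2 - (3)·-0.403 - (-1)·-0.292) / (8) = 0.365
  x_3 = (1 - (-2)·-0.403 - (4)·0.365) / (8) = -0.158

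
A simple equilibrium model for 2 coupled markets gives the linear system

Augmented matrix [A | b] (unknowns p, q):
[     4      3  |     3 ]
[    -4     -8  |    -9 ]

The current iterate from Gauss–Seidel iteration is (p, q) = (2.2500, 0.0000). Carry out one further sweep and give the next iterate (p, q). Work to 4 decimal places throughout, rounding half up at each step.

(0.7500, 0.7500)

One sweep:
  p = (3 - (3)·0.0000) / (4) = 0.7500
  q = (-9 - (-4)·0.7500) / (-8) = 0.7500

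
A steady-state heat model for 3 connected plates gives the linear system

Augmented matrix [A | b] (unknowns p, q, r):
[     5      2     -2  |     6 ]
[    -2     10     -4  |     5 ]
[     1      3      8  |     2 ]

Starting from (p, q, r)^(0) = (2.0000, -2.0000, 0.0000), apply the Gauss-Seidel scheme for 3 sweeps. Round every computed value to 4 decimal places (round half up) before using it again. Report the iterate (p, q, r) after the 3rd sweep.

(0.9864, 0.6861, -0.1306)

Iteration 1:
  p = (6 - (2)·-2.0000 - (-2)·0.0000) / (5) = 2.0000
  q = (5 - (-2)·2.0000 - (-4)·0.0000) / (10) = 0.9000
  r = (2 - (1)·2.0000 - (3)·0.9000) / (8) = -0.3375
Iteration 2:
  p = (6 - (2)·0.9000 - (-2)·-0.3375) / (5) = 0.7050
  q = (5 - (-2)·0.7050 - (-4)·-0.3375) / (10) = 0.5060
  r = (2 - (1)·0.7050 - (3)·0.5060) / (8) = -0.0279
Iteration 3:
  p = (6 - (2)·0.5060 - (-2)·-0.0279) / (5) = 0.9864
  q = (5 - (-2)·0.9864 - (-4)·-0.0279) / (10) = 0.6861
  r = (2 - (1)·0.9864 - (3)·0.6861) / (8) = -0.1306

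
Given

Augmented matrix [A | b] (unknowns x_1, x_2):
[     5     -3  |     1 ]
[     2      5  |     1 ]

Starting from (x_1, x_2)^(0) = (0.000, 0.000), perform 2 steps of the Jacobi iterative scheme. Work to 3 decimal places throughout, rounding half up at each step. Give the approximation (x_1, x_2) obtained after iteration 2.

(0.320, 0.120)

Iteration 1:
  x_1 = (1 - (-3)·0.000) / (5) = 0.200
  x_2 = (1 - (2)·0.000) / (5) = 0.200
Iteration 2:
  x_1 = (1 - (-3)·0.200) / (5) = 0.320
  x_2 = (1 - (2)·0.200) / (5) = 0.120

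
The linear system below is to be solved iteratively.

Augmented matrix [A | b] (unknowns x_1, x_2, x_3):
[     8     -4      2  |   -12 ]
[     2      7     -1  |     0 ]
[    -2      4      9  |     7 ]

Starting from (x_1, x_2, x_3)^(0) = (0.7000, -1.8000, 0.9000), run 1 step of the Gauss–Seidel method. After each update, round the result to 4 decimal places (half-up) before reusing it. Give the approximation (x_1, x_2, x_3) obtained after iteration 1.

(-2.6250, 0.8786, -0.1960)

Iteration 1:
  x_1 = (-12 - (-4)·-1.8000 - (2)·0.9000) / (8) = -2.6250
  x_2 = (0 - (2)·-2.6250 - (-1)·0.9000) / (7) = 0.8786
  x_3 = (7 - (-2)·-2.6250 - (4)·0.8786) / (9) = -0.1960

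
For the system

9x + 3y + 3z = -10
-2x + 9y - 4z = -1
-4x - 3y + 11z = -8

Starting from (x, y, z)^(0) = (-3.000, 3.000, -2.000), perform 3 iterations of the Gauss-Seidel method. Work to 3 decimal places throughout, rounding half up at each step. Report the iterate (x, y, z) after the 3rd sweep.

Iteration 1:
  x = (-10 - (3)·3.000 - (3)·-2.000) / (9) = -1.444
  y = (-1 - (-2)·-1.444 - (-4)·-2.000) / (9) = -1.321
  z = (-8 - (-4)·-1.444 - (-3)·-1.321) / (11) = -1.613
Iteration 2:
  x = (-10 - (3)·-1.321 - (3)·-1.613) / (9) = -0.133
  y = (-1 - (-2)·-0.133 - (-4)·-1.613) / (9) = -0.858
  z = (-8 - (-4)·-0.133 - (-3)·-0.858) / (11) = -1.010
Iteration 3:
  x = (-10 - (3)·-0.858 - (3)·-1.010) / (9) = -0.488
  y = (-1 - (-2)·-0.488 - (-4)·-1.010) / (9) = -0.668
  z = (-8 - (-4)·-0.488 - (-3)·-0.668) / (11) = -1.087

(-0.488, -0.668, -1.087)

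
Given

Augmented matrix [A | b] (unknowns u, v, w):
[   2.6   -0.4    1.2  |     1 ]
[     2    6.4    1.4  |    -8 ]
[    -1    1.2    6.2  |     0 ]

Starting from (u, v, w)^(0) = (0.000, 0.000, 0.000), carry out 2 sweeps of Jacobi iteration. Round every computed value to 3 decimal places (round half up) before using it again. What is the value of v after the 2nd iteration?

Iteration 1:
  u = (1 - (-0.4)·0.000 - (1.2)·0.000) / (2.6) = 0.385
  v = (-8 - (2)·0.000 - (1.4)·0.000) / (6.4) = -1.250
  w = (0 - (-1)·0.000 - (1.2)·0.000) / (6.2) = 0.000
Iteration 2:
  u = (1 - (-0.4)·-1.250 - (1.2)·0.000) / (2.6) = 0.192
  v = (-8 - (2)·0.385 - (1.4)·0.000) / (6.4) = -1.370
  w = (0 - (-1)·0.385 - (1.2)·-1.250) / (6.2) = 0.304

-1.370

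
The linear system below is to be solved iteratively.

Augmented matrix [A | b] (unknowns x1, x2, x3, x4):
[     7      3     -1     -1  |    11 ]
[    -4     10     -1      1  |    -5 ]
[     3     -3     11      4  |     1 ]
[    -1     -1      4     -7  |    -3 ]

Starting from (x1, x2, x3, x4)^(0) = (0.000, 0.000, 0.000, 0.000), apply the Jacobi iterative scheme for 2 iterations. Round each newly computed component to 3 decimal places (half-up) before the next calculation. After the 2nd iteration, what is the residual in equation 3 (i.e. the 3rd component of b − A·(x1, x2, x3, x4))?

1.323

Iteration 1:
  x1 = (11 - (3)·0.000 - (-1)·0.000 - (-1)·0.000) / (7) = 1.571
  x2 = (-5 - (-4)·0.000 - (-1)·0.000 - (1)·0.000) / (10) = -0.500
  x3 = (1 - (3)·0.000 - (-3)·0.000 - (4)·0.000) / (11) = 0.091
  x4 = (-3 - (-1)·0.000 - (-1)·0.000 - (4)·0.000) / (-7) = 0.429
Iteration 2:
  x1 = (11 - (3)·-0.500 - (-1)·0.091 - (-1)·0.429) / (7) = 1.860
  x2 = (-5 - (-4)·1.571 - (-1)·0.091 - (1)·0.429) / (10) = 0.095
  x3 = (1 - (3)·1.571 - (-3)·-0.500 - (4)·0.429) / (11) = -0.630
  x4 = (-3 - (-1)·1.571 - (-1)·-0.500 - (4)·0.091) / (-7) = 0.328
Residual b − A·x = (-2.607, 0.532, 1.323, 3.771)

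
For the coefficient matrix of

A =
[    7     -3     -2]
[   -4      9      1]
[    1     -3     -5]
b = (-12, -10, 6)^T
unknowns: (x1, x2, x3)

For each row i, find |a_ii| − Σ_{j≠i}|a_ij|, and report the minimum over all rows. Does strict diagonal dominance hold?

1

row 1: |7| − (3+2) = 2
row 2: |9| − (4+1) = 4
row 3: |-5| − (1+3) = 1
minimum over rows = 1 → strictly diagonally dominant (convergence guaranteed)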